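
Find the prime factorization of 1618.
2 × 809

Divide by primes starting from smallest:
1618 ÷ 2 = 809
809 ÷ 809 = 1

1618 = 2 × 809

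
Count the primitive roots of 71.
24

The number of primitive roots modulo p is φ(p-1) = φ(70)
φ(70) = 24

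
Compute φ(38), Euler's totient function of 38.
18

Prime factorization: 38 = 2 × 19
Using the formula φ(n) = n × Π(1 - 1/p) for each prime factor p:
φ(38) = 38 × (1 - 1/2) × (1 - 1/19)
φ(38) = 18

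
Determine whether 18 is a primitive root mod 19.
p - 1 = 18 has prime divisors 2, 3. Check 18^(18/q) mod 19 for each: 18^(18/2) = 18^9 ≡ 18, 18^(18/3) = 18^6 ≡ 1 (mod 19). Since 18^6 ≡ 1 (mod 19), the order of 18 divides 6 (in fact the order is 2) ≠ 18, so it is not a primitive root.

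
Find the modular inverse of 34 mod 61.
34^(-1) ≡ 9 (mod 61). Verification: 34 × 9 = 306 ≡ 1 (mod 61)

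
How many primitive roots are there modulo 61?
16

The number of primitive roots modulo p is φ(p-1) = φ(60)
φ(60) = 16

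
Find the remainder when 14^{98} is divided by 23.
By Fermat: 14^{22} ≡ 1 (mod 23). 98 = 4×22 + 10. So 14^{98} ≡ 14^{10} ≡ 18 (mod 23)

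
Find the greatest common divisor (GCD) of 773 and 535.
1

Using the Euclidean algorithm:
773 = 1 × 535 + 238
535 = 2 × 238 + 59
238 = 4 × 59 + 2
59 = 29 × 2 + 1
2 = 2 × 1 + 0

GCD(773, 535) = 1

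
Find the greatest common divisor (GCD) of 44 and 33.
11

Using the Euclidean algorithm:
44 = 1 × 33 + 11
33 = 3 × 11 + 0

GCD(44, 33) = 11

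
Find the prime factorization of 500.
2^2 × 5^3

Divide by primes starting from smallest:
500 ÷ 2 = 250
250 ÷ 2 = 125
125 ÷ 5 = 25
25 ÷ 5 = 5
5 ÷ 5 = 1

500 = 2^2 × 5^3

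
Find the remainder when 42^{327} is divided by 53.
By Fermat: 42^{52} ≡ 1 (mod 53). 327 = 6×52 + 15. So 42^{327} ≡ 42^{15} ≡ 15 (mod 53)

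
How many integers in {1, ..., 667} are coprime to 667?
616

Prime factorization: 667 = 23 × 29
Using the formula φ(n) = n × Π(1 - 1/p) for each prime factor p:
φ(667) = 667 × (1 - 1/23) × (1 - 1/29)
φ(667) = 616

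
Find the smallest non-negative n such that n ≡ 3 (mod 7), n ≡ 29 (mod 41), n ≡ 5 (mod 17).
1382

Using the Chinese Remainder Theorem:
M = product of moduli = 4879
For equation 1: M_1 = 697, 697 ≡ 4 (mod 7), inverse of 697 mod 7 is 2 (check: 4 × 2 = 8 ≡ 1 (mod 7))
For equation 2: M_2 = 119, 119 ≡ 37 (mod 41), inverse of 119 mod 41 is 10 (check: 37 × 10 = 370 ≡ 1 (mod 41))
For equation 3: M_3 = 287, 287 ≡ 15 (mod 17), inverse of 287 mod 17 is 8 (check: 15 × 8 = 120 ≡ 1 (mod 17))
Combine: n ≡ Σ r_i×M_i×(M_i⁻¹ mod m_i) = 3×697×2 + 29×119×10 + 5×287×8 = 4182 + 34510 + 11480 = 50172
50172 mod 4879 = 1382
n ≡ 1382 (mod 4879)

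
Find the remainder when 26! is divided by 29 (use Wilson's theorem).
(28)! = (26)! × (27) × (28) ≡ -1 (mod 29). So (26)! ≡ -1 × [(28)(27)]^(-1) ≡ 14 (mod 29)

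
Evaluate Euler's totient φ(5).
4

Prime factorization: 5 = 5
Using the formula φ(n) = n × Π(1 - 1/p) for each prime factor p:
φ(5) = 5 × (1 - 1/5)
φ(5) = 4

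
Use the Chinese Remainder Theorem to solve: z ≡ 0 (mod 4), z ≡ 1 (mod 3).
M = 4 × 3 = 12. M₁ = 3, y₁ ≡ 3 (mod 4). M₂ = 4, y₂ ≡ 1 (mod 3). z = 0×3×3 + 1×4×1 ≡ 4 (mod 12)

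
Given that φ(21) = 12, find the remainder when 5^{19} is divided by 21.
By Euler: 5^{12} ≡ 1 (mod 21) since gcd(5, 21) = 1. 19 = 1×12 + 7. So 5^{19} ≡ 5^{7} ≡ 5 (mod 21)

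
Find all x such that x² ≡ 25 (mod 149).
The square roots of 25 mod 149 are 5 and 144. Verify: 5² = 25 ≡ 25 (mod 149)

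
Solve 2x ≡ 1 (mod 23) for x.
12

Using Extended Euclidean Algorithm:
gcd(2, 23) = 1
Bezout coefficients: 2 × -11 + 23 × 1 = 1
So 2 × -11 ≡ 1 (mod 23)
The inverse is -11 mod 23 = 12
Verification: 2 × 12 = 24 = 1 × 23 + 1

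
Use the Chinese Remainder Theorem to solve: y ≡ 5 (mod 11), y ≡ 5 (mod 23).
5

Using the Chinese Remainder Theorem:
M = product of moduli = 253
For equation 1: M_1 = 23, 23 ≡ 1 (mod 11), inverse of 23 mod 11 is 1 (check: 1 × 1 = 1 ≡ 1 (mod 11))
For equation 2: M_2 = 11, 11 ≡ 11 (mod 23), inverse of 11 mod 23 is 21 (check: 11 × 21 = 231 ≡ 1 (mod 23))
Combine: y ≡ Σ r_i×M_i×(M_i⁻¹ mod m_i) = 5×23×1 + 5×11×21 = 115 + 1155 = 1270
1270 mod 253 = 5
y ≡ 5 (mod 253)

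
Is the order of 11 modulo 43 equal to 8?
No, the actual order is 7, not 8.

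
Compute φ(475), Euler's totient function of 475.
360

Prime factorization: 475 = 5^2 × 19
Using the formula φ(n) = n × Π(1 - 1/p) for each prime factor p:
φ(475) = 475 × (1 - 1/5) × (1 - 1/19)
φ(475) = 360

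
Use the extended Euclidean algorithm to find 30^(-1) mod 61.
Extended GCD: 30(-2) + 61(1) = 1. So 30^(-1) ≡ 59 ≡ 59 (mod 61). Verify: 30 × 59 = 1770 ≡ 1 (mod 61)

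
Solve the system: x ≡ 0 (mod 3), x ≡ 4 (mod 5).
M = 3 × 5 = 15. M₁ = 5, y₁ ≡ 2 (mod 3). M₂ = 3, y₂ ≡ 2 (mod 5). x = 0×5×2 + 4×3×2 ≡ 9 (mod 15)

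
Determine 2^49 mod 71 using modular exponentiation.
Using repeated squaring. 49 = 32 + 16 + 1 (binary 110001). Repeated squaring mod 71: 2^1 ≡ 2; 2^2 ≡ 2² = 4 ≡ 4; 2^4 ≡ 4² = 16 ≡ 16; 2^8 ≡ 16² = 256 ≡ 43; 2^16 ≡ 43² = 1849 ≡ 3; 2^32 ≡ 3² = 9 ≡ 9. Multiply: 2^49 = 2^32 × 2^16 × 2^1 ≡ 9 × 3 × 2 (mod 71): 9 × 3 = 27 ≡ 27; 27 × 2 = 54 ≡ 54. So 2^49 ≡ 54 (mod 71).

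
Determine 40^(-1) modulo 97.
40^(-1) ≡ 17 (mod 97). Verification: 40 × 17 = 680 ≡ 1 (mod 97)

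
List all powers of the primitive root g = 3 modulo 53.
g^1, g^2, ..., g^{52} mod 53: {3, 9, 27, 28, 31, 40, 14, 42, 20, 7, 21, 10, 30, 37, 5, 15, 45, 29, 34, 49, 41, 17, 51, 47, 35, 52, 50, 44, 26, 25, 22, 13, 39, 11, 33, 46, 32, 43, 23, 16, 48, 38, 8, 24, 19, 4, 12, 36, 2, 6, 18, 1}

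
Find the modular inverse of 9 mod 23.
9^(-1) ≡ 18 (mod 23). Verification: 9 × 18 = 162 ≡ 1 (mod 23)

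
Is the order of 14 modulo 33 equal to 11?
No, the actual order is 10, not 11.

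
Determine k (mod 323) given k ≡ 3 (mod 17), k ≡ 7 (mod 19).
292

Using the Chinese Remainder Theorem:
M = product of moduli = 323
For equation 1: M_1 = 19, 19 ≡ 2 (mod 17), inverse of 19 mod 17 is 9 (check: 2 × 9 = 18 ≡ 1 (mod 17))
For equation 2: M_2 = 17, 17 ≡ 17 (mod 19), inverse of 17 mod 19 is 9 (check: 17 × 9 = 153 ≡ 1 (mod 19))
Combine: k ≡ Σ r_i×M_i×(M_i⁻¹ mod m_i) = 3×19×9 + 7×17×9 = 513 + 1071 = 1584
1584 mod 323 = 292
k ≡ 292 (mod 323)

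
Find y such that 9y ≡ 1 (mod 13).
9^(-1) ≡ 3 (mod 13). Verification: 9 × 3 = 27 ≡ 1 (mod 13)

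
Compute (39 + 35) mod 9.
2

(39 + 35) = 74
74 mod 9 = 2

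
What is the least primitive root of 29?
2

A primitive root g modulo p has order p-1 = 28
Prime divisors of 28: [2, 7]
g is a primitive root iff g^(28/q) ≢ 1 (mod 29) for each prime divisor q
Testing small values:
  g = 2: 2^14 ≡ 28, 2^4 ≡ 16 (mod 29) → none is 1, primitive root!
The smallest primitive root is 2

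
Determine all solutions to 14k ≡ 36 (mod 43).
21

Since gcd(14, 43) = 1 divides 36, a solution exists.
Multiply both sides by the inverse of 14 mod 43:
  14^(-1) mod 43 = 40
  x ≡ 40 × 36 ≡ 1440 ≡ 21 (mod 43)
Verification: 14 × 21 = 294 = 6 × 43 + 36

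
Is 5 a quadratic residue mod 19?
By Euler's criterion: 5^{9} ≡ 1 (mod 19). Since this equals 1, 5 is a QR.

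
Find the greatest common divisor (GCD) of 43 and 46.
1

Using the Euclidean algorithm:
43 = 0 × 46 + 43
46 = 1 × 43 + 3
43 = 14 × 3 + 1
3 = 3 × 1 + 0

GCD(43, 46) = 1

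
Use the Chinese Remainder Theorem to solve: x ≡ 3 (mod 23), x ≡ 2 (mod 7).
72

Using the Chinese Remainder Theorem:
M = product of moduli = 161
For equation 1: M_1 = 7, 7 ≡ 7 (mod 23), inverse of 7 mod 23 is 10 (check: 7 × 10 = 70 ≡ 1 (mod 23))
For equation 2: M_2 = 23, 23 ≡ 2 (mod 7), inverse of 23 mod 7 is 4 (check: 2 × 4 = 8 ≡ 1 (mod 7))
Combine: x ≡ Σ r_i×M_i×(M_i⁻¹ mod m_i) = 3×7×10 + 2×23×4 = 210 + 184 = 394
394 mod 161 = 72
x ≡ 72 (mod 161)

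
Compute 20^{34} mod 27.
16

Using successive squaring:
Binary expansion of 34: 100010
Powers of 20 mod 27 (each is the square of the previous):
  20^1 ≡ 20 (mod 27)
  20^2 ≡ 20² = 400 ≡ 22 (mod 27)
  20^4 ≡ 22² = 484 ≡ 25 (mod 27)
  20^8 ≡ 25² = 625 ≡ 4 (mod 27)
  20^16 ≡ 4² = 16 ≡ 16 (mod 27)
  20^32 ≡ 16² = 256 ≡ 13 (mod 27)
34 = 32 + 2, so 20^34 = 20^32 × 20^2 ≡ 13 × 22 (mod 27)
Multiplying step by step:
  13 × 22 = 286 ≡ 16 (mod 27)
Result: 20^34 ≡ 16 (mod 27)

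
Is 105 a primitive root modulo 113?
No

To verify, check if 105^(112/q) ≢ 1 (mod 113) for each prime divisor q of 112
Divisors of 112 = 112: [1, 2, 4, 7, 8, 14, 16, 28, 56, 112]
  105^(112/2) = 105^56 ≡ 1 (mod 113)
  105^(112/7) = 105^16 ≡ 49 (mod 113)
Conclusion: 105 is not a primitive root modulo 113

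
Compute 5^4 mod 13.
4 = 4 (binary 100). Repeated squaring mod 13: 5^1 ≡ 5; 5^2 ≡ 5² = 25 ≡ 12; 5^4 ≡ 12² = 144 ≡ 1. So 5^4 ≡ 1 (mod 13).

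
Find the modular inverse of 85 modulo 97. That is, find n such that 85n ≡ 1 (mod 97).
8

Using Extended Euclidean Algorithm:
gcd(85, 97) = 1
Bezout coefficients: 85 × 8 + 97 × -7 = 1
So 85 × 8 ≡ 1 (mod 97)
The inverse is 8 mod 97 = 8
Verification: 85 × 8 = 680 = 7 × 97 + 1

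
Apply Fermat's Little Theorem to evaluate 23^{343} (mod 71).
70

By Fermat's Little Theorem, a^(p-1) ≡ 1 (mod p) for prime p and gcd(a, p) = 1
Here p = 71, so 23^70 ≡ 1 (mod 71)
We can reduce the exponent: 343 mod 70 = 63
So 23^343 ≡ 23^63 (mod 71)
Computing: 23^63 mod 71 = 70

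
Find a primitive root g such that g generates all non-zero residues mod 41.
p - 1 = 40 has prime divisors 2, 5. h is a primitive root mod 41 iff h^(40/q) ≢ 1 (mod 41) for each such q.
h = 2: 2^20 ≡ 1, 2^8 ≡ 10 (mod 41); 2^20 ≡ 1, so not a primitive root.
h = 3: 3^20 ≡ 40, 3^8 ≡ 1 (mod 41); 3^8 ≡ 1, so not a primitive root.
h = 4: 4^20 ≡ 1, 4^8 ≡ 18 (mod 41); 4^20 ≡ 1, so not a primitive root.
h = 5: 5^20 ≡ 1, 5^8 ≡ 18 (mod 41); 5^20 ≡ 1, so not a primitive root.
h = 6: 6^20 ≡ 40, 6^8 ≡ 10 (mod 41); none is 1, so 6 has order 40 and is a primitive root.
The smallest primitive root mod 41 is g = 6.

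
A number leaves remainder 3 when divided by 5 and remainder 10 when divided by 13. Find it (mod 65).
M = 5 × 13 = 65. M₁ = 13, y₁ ≡ 2 (mod 5). M₂ = 5, y₂ ≡ 8 (mod 13). m = 3×13×2 + 10×5×8 ≡ 23 (mod 65)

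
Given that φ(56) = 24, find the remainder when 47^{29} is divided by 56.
By Euler: 47^{24} ≡ 1 (mod 56) since gcd(47, 56) = 1. 29 = 1×24 + 5. So 47^{29} ≡ 47^{5} ≡ 31 (mod 56)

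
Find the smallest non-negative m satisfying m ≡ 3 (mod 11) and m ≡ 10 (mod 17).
M = 11 × 17 = 187. M₁ = 17, y₁ ≡ 2 (mod 11). M₂ = 11, y₂ ≡ 14 (mod 17). m = 3×17×2 + 10×11×14 ≡ 146 (mod 187)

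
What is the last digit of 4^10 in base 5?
10 = 8 + 2 (binary 1010). Repeated squaring mod 5: 4^1 ≡ 4; 4^2 ≡ 4² = 16 ≡ 1; 4^4 ≡ 1² = 1 ≡ 1; 4^8 ≡ 1² = 1 ≡ 1. Multiply: 4^10 = 4^8 × 4^2 ≡ 1 × 1 (mod 5): 1 × 1 = 1 ≡ 1. So 4^10 ≡ 1 (mod 5).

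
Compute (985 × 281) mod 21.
5

(985 × 281) = 276785
276785 mod 21 = 5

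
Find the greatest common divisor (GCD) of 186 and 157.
1

Using the Euclidean algorithm:
186 = 1 × 157 + 29
157 = 5 × 29 + 12
29 = 2 × 12 + 5
12 = 2 × 5 + 2
5 = 2 × 2 + 1
2 = 2 × 1 + 0

GCD(186, 157) = 1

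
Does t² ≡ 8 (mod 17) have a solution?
By Euler's criterion: 8^{8} ≡ 1 (mod 17). Since this equals 1, 8 is a QR.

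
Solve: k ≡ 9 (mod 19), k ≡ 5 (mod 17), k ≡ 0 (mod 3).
M = 19 × 17 × 3 = 969. M₁ = 51, y₁ ≡ 3 (mod 19). M₂ = 57, y₂ ≡ 3 (mod 17). M₃ = 323, y₃ ≡ 2 (mod 3). k = 9×51×3 + 5×57×3 + 0×323×2 ≡ 294 (mod 969)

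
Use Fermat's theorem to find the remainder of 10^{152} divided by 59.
28

By Fermat's Little Theorem, a^(p-1) ≡ 1 (mod p) for prime p and gcd(a, p) = 1
Here p = 59, so 10^58 ≡ 1 (mod 59)
We can reduce the exponent: 152 mod 58 = 36
So 10^152 ≡ 10^36 (mod 59)
Computing: 10^36 mod 59 = 28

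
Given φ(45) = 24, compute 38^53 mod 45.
By Euler: 38^{24} ≡ 1 (mod 45) since gcd(38, 45) = 1. 53 = 2×24 + 5. So 38^{53} ≡ 38^{5} ≡ 23 (mod 45)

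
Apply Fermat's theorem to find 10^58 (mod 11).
By Fermat: 10^{10} ≡ 1 (mod 11). 58 = 5×10 + 8. So 10^{58} ≡ 10^{8} ≡ 1 (mod 11)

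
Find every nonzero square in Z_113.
QRs mod 113: {1, 2, 4, 7, 8, 9, 11, 13, 14, 15, 16, 18, 22, 25, 26, 28, 30, 31, 32, 36, 41, 44, 49, 50, 51, 52, 53, 56, 57, 60, 61, 62, 63, 64, 69, 72, 77, 81, 82, 83, 85, 87, 88, 91, 95, 97, 98, 99, 100, 102, 104, 105, 106, 109, 111, 112}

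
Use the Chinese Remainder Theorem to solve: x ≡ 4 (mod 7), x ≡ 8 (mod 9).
M = 7 × 9 = 63. M₁ = 9, y₁ ≡ 4 (mod 7). M₂ = 7, y₂ ≡ 4 (mod 9). x = 4×9×4 + 8×7×4 ≡ 53 (mod 63)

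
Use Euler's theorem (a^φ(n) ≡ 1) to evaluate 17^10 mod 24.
By Euler: 17^{8} ≡ 1 (mod 24) since gcd(17, 24) = 1. 10 = 1×8 + 2. So 17^{10} ≡ 17^{2} ≡ 1 (mod 24)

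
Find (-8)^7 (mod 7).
(-8) ≡ 6 (mod 7). 7 = 4 + 2 + 1 (binary 111). Repeated squaring mod 7: 6^1 ≡ 6; 6^2 ≡ 6² = 36 ≡ 1; 6^4 ≡ 1² = 1 ≡ 1. Multiply: (-8)^7 ≡ 6^4 × 6^2 × 6^1 ≡ 1 × 1 × 6 (mod 7): 1 × 1 = 1 ≡ 1; 1 × 6 = 6 ≡ 6. So (-8)^7 ≡ 6 (mod 7).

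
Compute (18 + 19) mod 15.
7

(18 + 19) = 37
37 mod 15 = 7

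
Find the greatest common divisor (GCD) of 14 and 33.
1

Using the Euclidean algorithm:
14 = 0 × 33 + 14
33 = 2 × 14 + 5
14 = 2 × 5 + 4
5 = 1 × 4 + 1
4 = 4 × 1 + 0

GCD(14, 33) = 1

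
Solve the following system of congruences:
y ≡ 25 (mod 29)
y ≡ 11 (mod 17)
402

Using the Chinese Remainder Theorem:
M = product of moduli = 493
For equation 1: M_1 = 17, 17 ≡ 17 (mod 29), inverse of 17 mod 29 is 12 (check: 17 × 12 = 204 ≡ 1 (mod 29))
For equation 2: M_2 = 29, 29 ≡ 12 (mod 17), inverse of 29 mod 17 is 10 (check: 12 × 10 = 120 ≡ 1 (mod 17))
Combine: y ≡ Σ r_i×M_i×(M_i⁻¹ mod m_i) = 25×17×12 + 11×29×10 = 5100 + 3190 = 8290
8290 mod 493 = 402
y ≡ 402 (mod 493)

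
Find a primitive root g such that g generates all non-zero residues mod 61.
p - 1 = 60 has prime divisors 2, 3, 5. h is a primitive root mod 61 iff h^(60/q) ≢ 1 (mod 61) for each such q.
h = 2: 2^30 ≡ 60, 2^20 ≡ 47, 2^12 ≡ 9 (mod 61); none is 1, so 2 has order 60 and is a primitive root.
The smallest primitive root mod 61 is g = 2.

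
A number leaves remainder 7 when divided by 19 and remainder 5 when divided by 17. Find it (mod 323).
M = 19 × 17 = 323. M₁ = 17, y₁ ≡ 9 (mod 19). M₂ = 19, y₂ ≡ 9 (mod 17). z = 7×17×9 + 5×19×9 ≡ 311 (mod 323)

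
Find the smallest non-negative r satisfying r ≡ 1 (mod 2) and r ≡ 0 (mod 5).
M = 2 × 5 = 10. M₁ = 5, y₁ ≡ 1 (mod 2). M₂ = 2, y₂ ≡ 3 (mod 5). r = 1×5×1 + 0×2×3 ≡ 5 (mod 10)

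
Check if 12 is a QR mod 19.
By Euler's criterion: 12^{9} ≡ 18 (mod 19). Since this equals -1 (≡ 18), 12 is not a QR.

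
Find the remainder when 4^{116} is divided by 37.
By Fermat: 4^{36} ≡ 1 (mod 37). 116 = 3×36 + 8. So 4^{116} ≡ 4^{8} ≡ 9 (mod 37)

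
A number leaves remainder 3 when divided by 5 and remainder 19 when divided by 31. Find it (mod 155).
M = 5 × 31 = 155. M₁ = 31, y₁ ≡ 1 (mod 5). M₂ = 5, y₂ ≡ 25 (mod 31). t = 3×31×1 + 19×5×25 ≡ 143 (mod 155)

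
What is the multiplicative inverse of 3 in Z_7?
5

Using Extended Euclidean Algorithm:
gcd(3, 7) = 1
Bezout coefficients: 3 × -2 + 7 × 1 = 1
So 3 × -2 ≡ 1 (mod 7)
The inverse is -2 mod 7 = 5
Verification: 3 × 5 = 15 = 2 × 7 + 1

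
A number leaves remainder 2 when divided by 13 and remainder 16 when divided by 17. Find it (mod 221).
M = 13 × 17 = 221. M₁ = 17, y₁ ≡ 10 (mod 13). M₂ = 13, y₂ ≡ 4 (mod 17). m = 2×17×10 + 16×13×4 ≡ 67 (mod 221)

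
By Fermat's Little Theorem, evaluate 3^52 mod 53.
By Fermat's Little Theorem, 3^{52} ≡ 1 (mod 53) since 53 is prime and gcd(3, 53) = 1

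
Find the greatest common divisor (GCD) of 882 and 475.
1

Using the Euclidean algorithm:
882 = 1 × 475 + 407
475 = 1 × 407 + 68
407 = 5 × 68 + 67
68 = 1 × 67 + 1
67 = 67 × 1 + 0

GCD(882, 475) = 1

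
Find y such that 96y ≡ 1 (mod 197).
96^(-1) ≡ 39 (mod 197). Verification: 96 × 39 = 3744 ≡ 1 (mod 197)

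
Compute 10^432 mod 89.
Using Fermat: 10^{88} ≡ 1 (mod 89). 432 ≡ 80 (mod 88). So 10^{432} ≡ 10^{80} ≡ 2 (mod 89)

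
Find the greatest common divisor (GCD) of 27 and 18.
9

Using the Euclidean algorithm:
27 = 1 × 18 + 9
18 = 2 × 9 + 0

GCD(27, 18) = 9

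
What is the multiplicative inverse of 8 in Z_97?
8^(-1) ≡ 85 (mod 97). Verification: 8 × 85 = 680 ≡ 1 (mod 97)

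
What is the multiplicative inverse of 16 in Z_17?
16^(-1) ≡ 16 (mod 17). Verification: 16 × 16 = 256 ≡ 1 (mod 17)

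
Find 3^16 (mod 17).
Using Fermat: 3^{16} ≡ 1 (mod 17). 16 ≡ 0 (mod 16). So 3^{16} ≡ 3^{0} ≡ 1 (mod 17)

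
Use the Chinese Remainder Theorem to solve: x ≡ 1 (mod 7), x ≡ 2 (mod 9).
M = 7 × 9 = 63. M₁ = 9, y₁ ≡ 4 (mod 7). M₂ = 7, y₂ ≡ 4 (mod 9). x = 1×9×4 + 2×7×4 ≡ 29 (mod 63)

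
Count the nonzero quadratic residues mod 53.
For prime 53, there are (p-1)/2 = (53-1)/2 = 26 quadratic residues (excluding 0).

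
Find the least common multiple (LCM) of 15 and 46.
690

First find GCD(15, 46) using the Euclidean algorithm:
15 = 0 × 46 + 15
46 = 3 × 15 + 1
15 = 15 × 1 + 0
GCD(15, 46) = 1

LCM formula: LCM(a, b) = (a × b) / GCD(a, b)
LCM(15, 46) = (15 × 46) / 1
LCM(15, 46) = 690 / 1
LCM(15, 46) = 690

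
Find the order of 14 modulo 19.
Powers of 14 mod 19: 14^1≡14, 14^2≡6, 14^3≡8, 14^4≡17, 14^5≡10, 14^6≡7, 14^7≡3, 14^8≡4, 14^9≡18, 14^10≡5, 14^11≡13, 14^12≡11, 14^13≡2, 14^14≡9, 14^15≡12, 14^16≡16, 14^17≡15, 14^18≡1. Order = 18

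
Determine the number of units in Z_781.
700

Prime factorization: 781 = 11 × 71
Using the formula φ(n) = n × Π(1 - 1/p) for each prime factor p:
φ(781) = 781 × (1 - 1/11) × (1 - 1/71)
φ(781) = 700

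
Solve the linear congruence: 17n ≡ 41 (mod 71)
40

Since gcd(17, 71) = 1 divides 41, a solution exists.
Multiply both sides by the inverse of 17 mod 71:
  17^(-1) mod 71 = 46
  x ≡ 46 × 41 ≡ 1886 ≡ 40 (mod 71)
Verification: 17 × 40 = 680 = 9 × 71 + 41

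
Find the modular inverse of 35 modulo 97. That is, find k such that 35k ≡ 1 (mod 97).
61

Using Extended Euclidean Algorithm:
gcd(35, 97) = 1
Bezout coefficients: 35 × -36 + 97 × 13 = 1
So 35 × -36 ≡ 1 (mod 97)
The inverse is -36 mod 97 = 61
Verification: 35 × 61 = 2135 = 22 × 97 + 1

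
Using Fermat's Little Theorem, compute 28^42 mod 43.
By Fermat's Little Theorem, 28^{42} ≡ 1 (mod 43) since 43 is prime and gcd(28, 43) = 1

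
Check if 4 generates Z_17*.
p - 1 = 16 has prime divisors 2. Check 4^(16/q) mod 17 for each: 4^(16/2) = 4^8 ≡ 1 (mod 17). Since 4^8 ≡ 1 (mod 17), the order of 4 divides 8 (in fact the order is 4) ≠ 16, so it is not a primitive root.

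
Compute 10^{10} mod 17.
2

Using successive squaring:
Binary expansion of 10: 1010
Powers of 10 mod 17 (each is the square of the previous):
  10^1 ≡ 10 (mod 17)
  10^2 ≡ 10² = 100 ≡ 15 (mod 17)
  10^4 ≡ 15² = 225 ≡ 4 (mod 17)
  10^8 ≡ 4² = 16 ≡ 16 (mod 17)
10 = 8 + 2, so 10^10 = 10^8 × 10^2 ≡ 16 × 15 (mod 17)
Multiplying step by step:
  16 × 15 = 240 ≡ 2 (mod 17)
Result: 10^10 ≡ 2 (mod 17)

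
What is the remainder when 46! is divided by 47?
By Wilson's theorem, (46)! ≡ -1 ≡ 46 (mod 47)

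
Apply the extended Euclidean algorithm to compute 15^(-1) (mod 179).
Extended GCD: 15(12) + 179(-1) = 1. So 15^(-1) ≡ 12 ≡ 12 (mod 179). Verify: 15 × 12 = 180 ≡ 1 (mod 179)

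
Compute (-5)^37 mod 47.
Using repeated squaring. (-5) ≡ 42 (mod 47). 37 = 32 + 4 + 1 (binary 100101). Repeated squaring mod 47: 42^1 ≡ 42; 42^2 ≡ 42² = 1764 ≡ 25; 42^4 ≡ 25² = 625 ≡ 14; 42^8 ≡ 14² = 196 ≡ 8; 42^16 ≡ 8² = 64 ≡ 17; 42^32 ≡ 17² = 289 ≡ 7. Multiply: (-5)^37 ≡ 42^32 × 42^4 × 42^1 ≡ 7 × 14 × 42 (mod 47): 7 × 14 = 98 ≡ 4; 4 × 42 = 168 ≡ 27. So (-5)^37 ≡ 27 (mod 47).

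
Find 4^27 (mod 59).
Using repeated squaring. 27 = 16 + 8 + 2 + 1 (binary 11011). Repeated squaring mod 59: 4^1 ≡ 4; 4^2 ≡ 4² = 16 ≡ 16; 4^4 ≡ 16² = 256 ≡ 20; 4^8 ≡ 20² = 400 ≡ 46; 4^16 ≡ 46² = 2116 ≡ 51. Multiply: 4^27 = 4^16 × 4^8 × 4^2 × 4^1 ≡ 51 × 46 × 16 × 4 (mod 59): 51 × 46 = 2346 ≡ 45; 45 × 16 = 720 ≡ 12; 12 × 4 = 48 ≡ 48. So 4^27 ≡ 48 (mod 59).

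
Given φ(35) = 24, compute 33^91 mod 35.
By Euler: 33^{24} ≡ 1 (mod 35) since gcd(33, 35) = 1. 91 = 3×24 + 19. So 33^{91} ≡ 33^{19} ≡ 12 (mod 35)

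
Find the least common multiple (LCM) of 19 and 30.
570

First find GCD(19, 30) using the Euclidean algorithm:
19 = 0 × 30 + 19
30 = 1 × 19 + 11
19 = 1 × 11 + 8
11 = 1 × 8 + 3
8 = 2 × 3 + 2
3 = 1 × 2 + 1
2 = 2 × 1 + 0
GCD(19, 30) = 1

LCM formula: LCM(a, b) = (a × b) / GCD(a, b)
LCM(19, 30) = (19 × 30) / 1
LCM(19, 30) = 570 / 1
LCM(19, 30) = 570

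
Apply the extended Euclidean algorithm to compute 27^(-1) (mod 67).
Extended GCD: 27(5) + 67(-2) = 1. So 27^(-1) ≡ 5 ≡ 5 (mod 67). Verify: 27 × 5 = 135 ≡ 1 (mod 67)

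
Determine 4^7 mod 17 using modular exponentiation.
7 = 4 + 2 + 1 (binary 111). Repeated squaring mod 17: 4^1 ≡ 4; 4^2 ≡ 4² = 16 ≡ 16; 4^4 ≡ 16² = 256 ≡ 1. Multiply: 4^7 = 4^4 × 4^2 × 4^1 ≡ 1 × 16 × 4 (mod 17): 1 × 16 = 16 ≡ 16; 16 × 4 = 64 ≡ 13. So 4^7 ≡ 13 (mod 17).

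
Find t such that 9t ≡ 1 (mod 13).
9^(-1) ≡ 3 (mod 13). Verification: 9 × 3 = 27 ≡ 1 (mod 13)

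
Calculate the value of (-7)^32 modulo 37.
Using repeated squaring. (-7) ≡ 30 (mod 37). 32 = 32 (binary 100000). Repeated squaring mod 37: 30^1 ≡ 30; 30^2 ≡ 30² = 900 ≡ 12; 30^4 ≡ 12² = 144 ≡ 33; 30^8 ≡ 33² = 1089 ≡ 16; 30^16 ≡ 16² = 256 ≡ 34; 30^32 ≡ 34² = 1156 ≡ 9. So (-7)^32 ≡ 9 (mod 37).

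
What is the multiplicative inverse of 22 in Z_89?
85

Using Extended Euclidean Algorithm:
gcd(22, 89) = 1
Bezout coefficients: 22 × -4 + 89 × 1 = 1
So 22 × -4 ≡ 1 (mod 89)
The inverse is -4 mod 89 = 85
Verification: 22 × 85 = 1870 = 21 × 89 + 1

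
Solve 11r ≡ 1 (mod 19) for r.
11^(-1) ≡ 7 (mod 19). Verification: 11 × 7 = 77 ≡ 1 (mod 19)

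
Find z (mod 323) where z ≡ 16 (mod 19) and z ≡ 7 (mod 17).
M = 19 × 17 = 323. M₁ = 17, y₁ ≡ 9 (mod 19). M₂ = 19, y₂ ≡ 9 (mod 17). z = 16×17×9 + 7×19×9 ≡ 92 (mod 323)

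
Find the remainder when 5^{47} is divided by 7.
By Fermat: 5^{6} ≡ 1 (mod 7). 47 = 7×6 + 5. So 5^{47} ≡ 5^{5} ≡ 3 (mod 7)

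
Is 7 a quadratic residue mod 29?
By Euler's criterion: 7^{14} ≡ 1 (mod 29). Since this equals 1, 7 is a QR.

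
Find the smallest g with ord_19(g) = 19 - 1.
p - 1 = 18 has prime divisors 2, 3. h is a primitive root mod 19 iff h^(18/q) ≢ 1 (mod 19) for each such q.
h = 2: 2^9 ≡ 18, 2^6 ≡ 7 (mod 19); none is 1, so 2 has order 18 and is a primitive root.
The smallest primitive root mod 19 is g = 2.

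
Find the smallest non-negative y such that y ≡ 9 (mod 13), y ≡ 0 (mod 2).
22

Using the Chinese Remainder Theorem:
M = product of moduli = 26
For equation 1: M_1 = 2, 2 ≡ 2 (mod 13), inverse of 2 mod 13 is 7 (check: 2 × 7 = 14 ≡ 1 (mod 13))
For equation 2: M_2 = 13, 13 ≡ 1 (mod 2), inverse of 13 mod 2 is 1 (check: 1 × 1 = 1 ≡ 1 (mod 2))
Combine: y ≡ Σ r_i×M_i×(M_i⁻¹ mod m_i) = 9×2×7 + 0×13×1 = 126 + 0 = 126
126 mod 26 = 22
y ≡ 22 (mod 26)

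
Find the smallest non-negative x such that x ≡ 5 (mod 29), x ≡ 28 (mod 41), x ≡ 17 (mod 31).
26801

Using the Chinese Remainder Theorem:
M = product of moduli = 36859
For equation 1: M_1 = 1271, 1271 ≡ 24 (mod 29), inverse of 1271 mod 29 is 23 (check: 24 × 23 = 552 ≡ 1 (mod 29))
For equation 2: M_2 = 899, 899 ≡ 38 (mod 41), inverse of 899 mod 41 is 27 (check: 38 × 27 = 1026 ≡ 1 (mod 41))
For equation 3: M_3 = 1189, 1189 ≡ 11 (mod 31), inverse of 1189 mod 31 is 17 (check: 11 × 17 = 187 ≡ 1 (mod 31))
Combine: x ≡ Σ r_i×M_i×(M_i⁻¹ mod m_i) = 5×1271×23 + 28×899×27 + 17×1189×17 = 146165 + 679644 + 343621 = 1169430
1169430 mod 36859 = 26801
x ≡ 26801 (mod 36859)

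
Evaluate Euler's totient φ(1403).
1320

Prime factorization: 1403 = 23 × 61
Using the formula φ(n) = n × Π(1 - 1/p) for each prime factor p:
φ(1403) = 1403 × (1 - 1/23) × (1 - 1/61)
φ(1403) = 1320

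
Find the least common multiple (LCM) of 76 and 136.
2584

First find GCD(76, 136) using the Euclidean algorithm:
76 = 0 × 136 + 76
136 = 1 × 76 + 60
76 = 1 × 60 + 16
60 = 3 × 16 + 12
16 = 1 × 12 + 4
12 = 3 × 4 + 0
GCD(76, 136) = 4

LCM formula: LCM(a, b) = (a × b) / GCD(a, b)
LCM(76, 136) = (76 × 136) / 4
LCM(76, 136) = 10336 / 4
LCM(76, 136) = 2584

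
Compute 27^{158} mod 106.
93

Using successive squaring:
Binary expansion of 158: 10011110
Powers of 27 mod 106 (each is the square of the previous):
  27^1 ≡ 27 (mod 106)
  27^2 ≡ 27² = 729 ≡ 93 (mod 106)
  27^4 ≡ 93² = 8649 ≡ 63 (mod 106)
  27^8 ≡ 63² = 3969 ≡ 47 (mod 106)
  27^16 ≡ 47² = 2209 ≡ 89 (mod 106)
  27^32 ≡ 89² = 7921 ≡ 77 (mod 106)
  27^64 ≡ 77² = 5929 ≡ 99 (mod 106)
  27^128 ≡ 99² = 9801 ≡ 49 (mod 106)
158 = 128 + 16 + 8 + 4 + 2, so 27^158 = 27^128 × 27^16 × 27^8 × 27^4 × 27^2 ≡ 49 × 89 × 47 × 63 × 93 (mod 106)
Multiplying step by step:
  49 × 89 = 4361 ≡ 15 (mod 106)
  15 × 47 = 705 ≡ 69 (mod 106)
  69 × 63 = 4347 ≡ 1 (mod 106)
  1 × 93 = 93 ≡ 93 (mod 106)
Result: 27^158 ≡ 93 (mod 106)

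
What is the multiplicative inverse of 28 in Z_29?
28^(-1) ≡ 28 (mod 29). Verification: 28 × 28 = 784 ≡ 1 (mod 29)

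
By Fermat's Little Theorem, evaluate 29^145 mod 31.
By Fermat: 29^{30} ≡ 1 (mod 31). 145 = 4×30 + 25. So 29^{145} ≡ 29^{25} ≡ 30 (mod 31)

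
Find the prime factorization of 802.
2 × 401

Divide by primes starting from smallest:
802 ÷ 2 = 401
401 ÷ 401 = 1

802 = 2 × 401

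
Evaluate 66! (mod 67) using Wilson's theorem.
By Wilson's theorem, (66)! ≡ -1 ≡ 66 (mod 67)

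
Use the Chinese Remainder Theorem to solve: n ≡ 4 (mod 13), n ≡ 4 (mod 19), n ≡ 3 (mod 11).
498

Using the Chinese Remainder Theorem:
M = product of moduli = 2717
For equation 1: M_1 = 209, 209 ≡ 1 (mod 13), inverse of 209 mod 13 is 1 (check: 1 × 1 = 1 ≡ 1 (mod 13))
For equation 2: M_2 = 143, 143 ≡ 10 (mod 19), inverse of 143 mod 19 is 2 (check: 10 × 2 = 20 ≡ 1 (mod 19))
For equation 3: M_3 = 247, 247 ≡ 5 (mod 11), inverse of 247 mod 11 is 9 (check: 5 × 9 = 45 ≡ 1 (mod 11))
Combine: n ≡ Σ r_i×M_i×(M_i⁻¹ mod m_i) = 4×209×1 + 4×143×2 + 3×247×9 = 836 + 1144 + 6669 = 8649
8649 mod 2717 = 498
n ≡ 498 (mod 2717)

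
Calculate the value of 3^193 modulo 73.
Using Fermat: 3^{72} ≡ 1 (mod 73). 193 ≡ 49 (mod 72). So 3^{193} ≡ 3^{49} ≡ 3 (mod 73)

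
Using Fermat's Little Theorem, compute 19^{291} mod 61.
3

By Fermat's Little Theorem, a^(p-1) ≡ 1 (mod p) for prime p and gcd(a, p) = 1
Here p = 61, so 19^60 ≡ 1 (mod 61)
We can reduce the exponent: 291 mod 60 = 51
So 19^291 ≡ 19^51 (mod 61)
Computing: 19^51 mod 61 = 3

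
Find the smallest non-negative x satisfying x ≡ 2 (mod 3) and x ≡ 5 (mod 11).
M = 3 × 11 = 33. M₁ = 11, y₁ ≡ 2 (mod 3). M₂ = 3, y₂ ≡ 4 (mod 11). x = 2×11×2 + 5×3×4 ≡ 5 (mod 33)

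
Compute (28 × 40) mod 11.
9

(28 × 40) = 1120
1120 mod 11 = 9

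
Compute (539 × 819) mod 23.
2

(539 × 819) = 441441
441441 mod 23 = 2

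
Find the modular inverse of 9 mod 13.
9^(-1) ≡ 3 (mod 13). Verification: 9 × 3 = 27 ≡ 1 (mod 13)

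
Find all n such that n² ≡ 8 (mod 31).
The square roots of 8 mod 31 are 16 and 15. Verify: 16² = 256 ≡ 8 (mod 31)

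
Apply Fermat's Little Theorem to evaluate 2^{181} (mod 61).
2

By Fermat's Little Theorem, a^(p-1) ≡ 1 (mod p) for prime p and gcd(a, p) = 1
Here p = 61, so 2^60 ≡ 1 (mod 61)
We can reduce the exponent: 181 mod 60 = 1
So 2^181 ≡ 2^1 (mod 61)
Computing: 2^1 mod 61 = 2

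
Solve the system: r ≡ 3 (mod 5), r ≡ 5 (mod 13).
M = 5 × 13 = 65. M₁ = 13, y₁ ≡ 2 (mod 5). M₂ = 5, y₂ ≡ 8 (mod 13). r = 3×13×2 + 5×5×8 ≡ 18 (mod 65)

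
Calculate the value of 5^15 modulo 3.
Using Fermat: 5^{2} ≡ 1 (mod 3). 15 ≡ 1 (mod 2). So 5^{15} ≡ 5^{1} ≡ 2 (mod 3)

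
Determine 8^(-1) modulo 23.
8^(-1) ≡ 3 (mod 23). Verification: 8 × 3 = 24 ≡ 1 (mod 23)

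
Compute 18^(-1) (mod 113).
18^(-1) ≡ 44 (mod 113). Verification: 18 × 44 = 792 ≡ 1 (mod 113)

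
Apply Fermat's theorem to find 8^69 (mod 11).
By Fermat: 8^{10} ≡ 1 (mod 11). 69 = 6×10 + 9. So 8^{69} ≡ 8^{9} ≡ 7 (mod 11)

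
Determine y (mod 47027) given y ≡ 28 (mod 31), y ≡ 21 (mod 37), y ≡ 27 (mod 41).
11343

Using the Chinese Remainder Theorem:
M = product of moduli = 47027
For equation 1: M_1 = 1517, 1517 ≡ 29 (mod 31), inverse of 1517 mod 31 is 15 (check: 29 × 15 = 435 ≡ 1 (mod 31))
For equation 2: M_2 = 1271, 1271 ≡ 13 (mod 37), inverse of 1271 mod 37 is 20 (check: 13 × 20 = 260 ≡ 1 (mod 37))
For equation 3: M_3 = 1147, 1147 ≡ 40 (mod 41), inverse of 1147 mod 41 is 40 (check: 40 × 40 = 1600 ≡ 1 (mod 41))
Combine: y ≡ Σ r_i×M_i×(M_i⁻¹ mod m_i) = 28×1517×15 + 21×1271×20 + 27×1147×40 = 637140 + 533820 + 1238760 = 2409720
2409720 mod 47027 = 11343
y ≡ 11343 (mod 47027)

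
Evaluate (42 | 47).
(42/47) = 42^{23} mod 47 = 1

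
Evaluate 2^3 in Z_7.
3 = 2 + 1 (binary 11). Repeated squaring mod 7: 2^1 ≡ 2; 2^2 ≡ 2² = 4 ≡ 4. Multiply: 2^3 = 2^2 × 2^1 ≡ 4 × 2 (mod 7): 4 × 2 = 8 ≡ 1. So 2^3 ≡ 1 (mod 7).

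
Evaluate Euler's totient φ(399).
216

Prime factorization: 399 = 3 × 7 × 19
Using the formula φ(n) = n × Π(1 - 1/p) for each prime factor p:
φ(399) = 399 × (1 - 1/3) × (1 - 1/7) × (1 - 1/19)
φ(399) = 216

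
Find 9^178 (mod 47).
Using Fermat: 9^{46} ≡ 1 (mod 47). 178 ≡ 40 (mod 46). So 9^{178} ≡ 9^{40} ≡ 4 (mod 47)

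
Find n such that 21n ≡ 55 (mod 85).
35

Since gcd(21, 85) = 1 divides 55, a solution exists.
Multiply both sides by the inverse of 21 mod 85:
  21^(-1) mod 85 = 81
  x ≡ 81 × 55 ≡ 4455 ≡ 35 (mod 85)
Verification: 21 × 35 = 735 = 8 × 85 + 55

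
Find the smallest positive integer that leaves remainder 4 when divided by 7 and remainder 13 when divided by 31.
M = 7 × 31 = 217. M₁ = 31, y₁ ≡ 5 (mod 7). M₂ = 7, y₂ ≡ 9 (mod 31). r = 4×31×5 + 13×7×9 ≡ 137 (mod 217). The smallest positive such number is 137.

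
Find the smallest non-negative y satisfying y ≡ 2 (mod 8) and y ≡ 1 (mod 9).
M = 8 × 9 = 72. M₁ = 9, y₁ ≡ 1 (mod 8). M₂ = 8, y₂ ≡ 8 (mod 9). y = 2×9×1 + 1×8×8 ≡ 10 (mod 72)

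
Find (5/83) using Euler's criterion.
(5/83) = 5^{41} mod 83 = -1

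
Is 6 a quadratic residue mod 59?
By Euler's criterion: 6^{29} ≡ 58 (mod 59). Since this equals -1 (≡ 58), 6 is not a QR.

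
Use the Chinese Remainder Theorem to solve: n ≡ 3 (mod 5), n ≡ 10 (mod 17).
78

Using the Chinese Remainder Theorem:
M = product of moduli = 85
For equation 1: M_1 = 17, 17 ≡ 2 (mod 5), inverse of 17 mod 5 is 3 (check: 2 × 3 = 6 ≡ 1 (mod 5))
For equation 2: M_2 = 5, 5 ≡ 5 (mod 17), inverse of 5 mod 17 is 7 (check: 5 × 7 = 35 ≡ 1 (mod 17))
Combine: n ≡ Σ r_i×M_i×(M_i⁻¹ mod m_i) = 3×17×3 + 10×5×7 = 153 + 350 = 503
503 mod 85 = 78
n ≡ 78 (mod 85)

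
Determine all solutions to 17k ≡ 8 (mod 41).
27

Since gcd(17, 41) = 1 divides 8, a solution exists.
Multiply both sides by the inverse of 17 mod 41:
  17^(-1) mod 41 = 29
  x ≡ 29 × 8 ≡ 232 ≡ 27 (mod 41)
Verification: 17 × 27 = 459 = 11 × 41 + 8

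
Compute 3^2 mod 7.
2 = 2 (binary 10). Repeated squaring mod 7: 3^1 ≡ 3; 3^2 ≡ 3² = 9 ≡ 2. So 3^2 ≡ 2 (mod 7).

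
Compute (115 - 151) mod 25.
14

(115 - 151) = -36
-36 mod 25 = 14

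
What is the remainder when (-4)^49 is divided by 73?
Using repeated squaring. (-4) ≡ 69 (mod 73). 49 = 32 + 16 + 1 (binary 110001). Repeated squaring mod 73: 69^1 ≡ 69; 69^2 ≡ 69² = 4761 ≡ 16; 69^4 ≡ 16² = 256 ≡ 37; 69^8 ≡ 37² = 1369 ≡ 55; 69^16 ≡ 55² = 3025 ≡ 32; 69^32 ≡ 32² = 1024 ≡ 2. Multiply: (-4)^49 ≡ 69^32 × 69^16 × 69^1 ≡ 2 × 32 × 69 (mod 73): 2 × 32 = 64 ≡ 64; 64 × 69 = 4416 ≡ 36. So (-4)^49 ≡ 36 (mod 73).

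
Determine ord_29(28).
Powers of 28 mod 29: 28^1≡28, 28^2≡1. Order = 2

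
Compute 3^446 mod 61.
Using Fermat: 3^{60} ≡ 1 (mod 61). 446 ≡ 26 (mod 60). So 3^{446} ≡ 3^{26} ≡ 58 (mod 61)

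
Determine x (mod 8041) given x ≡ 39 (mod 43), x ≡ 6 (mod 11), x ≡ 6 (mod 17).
5242

Using the Chinese Remainder Theorem:
M = product of moduli = 8041
For equation 1: M_1 = 187, 187 ≡ 15 (mod 43), inverse of 187 mod 43 is 23 (check: 15 × 23 = 345 ≡ 1 (mod 43))
For equation 2: M_2 = 731, 731 ≡ 5 (mod 11), inverse of 731 mod 11 is 9 (check: 5 × 9 = 45 ≡ 1 (mod 11))
For equation 3: M_3 = 473, 473 ≡ 14 (mod 17), inverse of 473 mod 17 is 11 (check: 14 × 11 = 154 ≡ 1 (mod 17))
Combine: x ≡ Σ r_i×M_i×(M_i⁻¹ mod m_i) = 39×187×23 + 6×731×9 + 6×473×11 = 167739 + 39474 + 31218 = 238431
238431 mod 8041 = 5242
x ≡ 5242 (mod 8041)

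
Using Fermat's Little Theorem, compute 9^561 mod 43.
By Fermat: 9^{42} ≡ 1 (mod 43). 561 ≡ 15 (mod 42). So 9^{561} ≡ 9^{15} ≡ 11 (mod 43)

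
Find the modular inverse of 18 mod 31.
18^(-1) ≡ 19 (mod 31). Verification: 18 × 19 = 342 ≡ 1 (mod 31)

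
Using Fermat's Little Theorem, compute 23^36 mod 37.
By Fermat's Little Theorem, 23^{36} ≡ 1 (mod 37) since 37 is prime and gcd(23, 37) = 1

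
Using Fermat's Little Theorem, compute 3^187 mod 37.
By Fermat: 3^{36} ≡ 1 (mod 37). 187 ≡ 7 (mod 36). So 3^{187} ≡ 3^{7} ≡ 4 (mod 37)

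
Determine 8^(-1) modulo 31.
8^(-1) ≡ 4 (mod 31). Verification: 8 × 4 = 32 ≡ 1 (mod 31)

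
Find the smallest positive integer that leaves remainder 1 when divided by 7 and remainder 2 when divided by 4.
M = 7 × 4 = 28. M₁ = 4, y₁ ≡ 2 (mod 7). M₂ = 7, y₂ ≡ 3 (mod 4). x = 1×4×2 + 2×7×3 ≡ 22 (mod 28). The smallest positive such number is 22.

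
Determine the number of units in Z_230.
88

Prime factorization: 230 = 2 × 5 × 23
Using the formula φ(n) = n × Π(1 - 1/p) for each prime factor p:
φ(230) = 230 × (1 - 1/2) × (1 - 1/5) × (1 - 1/23)
φ(230) = 88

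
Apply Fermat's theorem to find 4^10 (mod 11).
By Fermat's Little Theorem, 4^{10} ≡ 1 (mod 11) since 11 is prime and gcd(4, 11) = 1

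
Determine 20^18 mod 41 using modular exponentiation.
Using repeated squaring. 18 = 16 + 2 (binary 10010). Repeated squaring mod 41: 20^1 ≡ 20; 20^2 ≡ 20² = 400 ≡ 31; 20^4 ≡ 31² = 961 ≡ 18; 20^8 ≡ 18² = 324 ≡ 37; 20^16 ≡ 37² = 1369 ≡ 16. Multiply: 20^18 = 20^16 × 20^2 ≡ 16 × 31 (mod 41): 16 × 31 = 496 ≡ 4. So 20^18 ≡ 4 (mod 41).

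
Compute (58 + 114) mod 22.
18

(58 + 114) = 172
172 mod 22 = 18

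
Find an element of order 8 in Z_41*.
3 has order 8 mod 41 since 3^{8} ≡ 1 (mod 41) and no smaller power works.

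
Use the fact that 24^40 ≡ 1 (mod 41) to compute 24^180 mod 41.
By Fermat: 24^{40} ≡ 1 (mod 41). 180 = 4×40 + 20. So 24^{180} ≡ 24^{20} ≡ 40 (mod 41)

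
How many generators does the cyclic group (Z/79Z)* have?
24

The number of primitive roots modulo p is φ(p-1) = φ(78)
φ(78) = 24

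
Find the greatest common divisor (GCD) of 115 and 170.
5

Using the Euclidean algorithm:
115 = 0 × 170 + 115
170 = 1 × 115 + 55
115 = 2 × 55 + 5
55 = 11 × 5 + 0

GCD(115, 170) = 5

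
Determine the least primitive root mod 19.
p - 1 = 18 has prime divisors 2, 3. h is a primitive root mod 19 iff h^(18/q) ≢ 1 (mod 19) for each such q.
h = 2: 2^9 ≡ 18, 2^6 ≡ 7 (mod 19); none is 1, so 2 has order 18 and is a primitive root.
The smallest primitive root mod 19 is g = 2.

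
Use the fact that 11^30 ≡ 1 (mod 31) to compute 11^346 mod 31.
By Fermat: 11^{30} ≡ 1 (mod 31). 346 ≡ 16 (mod 30). So 11^{346} ≡ 11^{16} ≡ 20 (mod 31)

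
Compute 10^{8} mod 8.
0

Using successive squaring:
Binary expansion of 8: 1000
Powers of 10 mod 8 (each is the square of the previous):
  10^1 ≡ 2 (mod 8)
  10^2 ≡ 2² = 4 ≡ 4 (mod 8)
  10^4 ≡ 4² = 16 ≡ 0 (mod 8)
  10^8 ≡ 0² = 0 ≡ 0 (mod 8)
8 is a power of 2, so 10^8 is the last square: ≡ 0 (mod 8)
Result: 10^8 ≡ 0 (mod 8)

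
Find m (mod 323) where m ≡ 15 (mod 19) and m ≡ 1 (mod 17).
M = 19 × 17 = 323. M₁ = 17, y₁ ≡ 9 (mod 19). M₂ = 19, y₂ ≡ 9 (mod 17). m = 15×17×9 + 1×19×9 ≡ 205 (mod 323)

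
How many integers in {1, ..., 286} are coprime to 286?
120

Prime factorization: 286 = 2 × 11 × 13
Using the formula φ(n) = n × Π(1 - 1/p) for each prime factor p:
φ(286) = 286 × (1 - 1/2) × (1 - 1/11) × (1 - 1/13)
φ(286) = 120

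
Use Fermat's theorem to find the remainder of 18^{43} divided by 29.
11

By Fermat's Little Theorem, a^(p-1) ≡ 1 (mod p) for prime p and gcd(a, p) = 1
Here p = 29, so 18^28 ≡ 1 (mod 29)
We can reduce the exponent: 43 mod 28 = 15
So 18^43 ≡ 18^15 (mod 29)
Computing: 18^15 mod 29 = 11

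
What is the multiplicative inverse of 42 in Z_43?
42

Using Extended Euclidean Algorithm:
gcd(42, 43) = 1
Bezout coefficients: 42 × -1 + 43 × 1 = 1
So 42 × -1 ≡ 1 (mod 43)
The inverse is -1 mod 43 = 42
Verification: 42 × 42 = 1764 = 41 × 43 + 1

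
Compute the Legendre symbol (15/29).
(15/29) = 15^{14} mod 29 = -1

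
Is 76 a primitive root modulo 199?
p - 1 = 198 has prime divisors 2, 3, 11. Check 76^(198/q) mod 199 for each: 76^(198/2) = 76^99 ≡ 198, 76^(198/3) = 76^66 ≡ 1, 76^(198/11) = 76^18 ≡ 139 (mod 199). Since 76^66 ≡ 1 (mod 199), the order of 76 divides 66 (in fact the order is 66) ≠ 198, so it is not a primitive root.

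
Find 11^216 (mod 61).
Using Fermat: 11^{60} ≡ 1 (mod 61). 216 ≡ 36 (mod 60). So 11^{216} ≡ 11^{36} ≡ 1 (mod 61)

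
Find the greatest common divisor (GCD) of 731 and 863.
1

Using the Euclidean algorithm:
731 = 0 × 863 + 731
863 = 1 × 731 + 132
731 = 5 × 132 + 71
132 = 1 × 71 + 61
71 = 1 × 61 + 10
61 = 6 × 10 + 1
10 = 10 × 1 + 0

GCD(731, 863) = 1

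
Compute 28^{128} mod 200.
136

Using successive squaring:
Binary expansion of 128: 10000000
Powers of 28 mod 200 (each is the square of the previous):
  28^1 ≡ 28 (mod 200)
  28^2 ≡ 28² = 784 ≡ 184 (mod 200)
  28^4 ≡ 184² = 33856 ≡ 56 (mod 200)
  28^8 ≡ 56² = 3136 ≡ 136 (mod 200)
  28^16 ≡ 136² = 18496 ≡ 96 (mod 200)
  28^32 ≡ 96² = 9216 ≡ 16 (mod 200)
  28^64 ≡ 16² = 256 ≡ 56 (mod 200)
  28^128 ≡ 56² = 3136 ≡ 136 (mod 200)
128 is a power of 2, so 28^128 is the last square: ≡ 136 (mod 200)
Result: 28^128 ≡ 136 (mod 200)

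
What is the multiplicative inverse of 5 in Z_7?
3

Using Extended Euclidean Algorithm:
gcd(5, 7) = 1
Bezout coefficients: 5 × 3 + 7 × -2 = 1
So 5 × 3 ≡ 1 (mod 7)
The inverse is 3 mod 7 = 3
Verification: 5 × 3 = 15 = 2 × 7 + 1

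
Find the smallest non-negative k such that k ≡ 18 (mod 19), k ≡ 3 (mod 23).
417

Using the Chinese Remainder Theorem:
M = product of moduli = 437
For equation 1: M_1 = 23, 23 ≡ 4 (mod 19), inverse of 23 mod 19 is 5 (check: 4 × 5 = 20 ≡ 1 (mod 19))
For equation 2: M_2 = 19, 19 ≡ 19 (mod 23), inverse of 19 mod 23 is 17 (check: 19 × 17 = 323 ≡ 1 (mod 23))
Combine: k ≡ Σ r_i×M_i×(M_i⁻¹ mod m_i) = 18×23×5 + 3×19×17 = 2070 + 969 = 3039
3039 mod 437 = 417
k ≡ 417 (mod 437)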